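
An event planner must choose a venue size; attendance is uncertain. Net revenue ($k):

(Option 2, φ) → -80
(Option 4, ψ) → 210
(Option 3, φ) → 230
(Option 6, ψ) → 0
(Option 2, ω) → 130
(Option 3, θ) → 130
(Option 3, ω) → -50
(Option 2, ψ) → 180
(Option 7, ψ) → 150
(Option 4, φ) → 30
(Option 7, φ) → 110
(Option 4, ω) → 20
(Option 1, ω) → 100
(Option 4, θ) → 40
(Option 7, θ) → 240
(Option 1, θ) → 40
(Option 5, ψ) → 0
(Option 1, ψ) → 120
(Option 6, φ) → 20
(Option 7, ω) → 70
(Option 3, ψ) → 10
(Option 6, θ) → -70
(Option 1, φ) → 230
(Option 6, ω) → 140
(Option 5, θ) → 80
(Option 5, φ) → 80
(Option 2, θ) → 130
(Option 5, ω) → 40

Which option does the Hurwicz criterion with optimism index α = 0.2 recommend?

Option 7

Option 1: 0.2·230 + 0.8·40 = 78
Option 2: 0.2·180 + 0.8·(-80) = -28
Option 3: 0.2·230 + 0.8·(-50) = 6
Option 4: 0.2·210 + 0.8·20 = 58
Option 5: 0.2·80 + 0.8·0 = 16
Option 6: 0.2·140 + 0.8·(-70) = -28
Option 7: 0.2·240 + 0.8·70 = 104
Highest Hurwicz score = 104 → Option 7.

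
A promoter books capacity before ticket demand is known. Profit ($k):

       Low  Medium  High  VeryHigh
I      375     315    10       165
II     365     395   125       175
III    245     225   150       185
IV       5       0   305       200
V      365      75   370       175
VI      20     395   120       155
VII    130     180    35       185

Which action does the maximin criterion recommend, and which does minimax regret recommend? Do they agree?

Row minima: I=10, II=125, III=150, IV=0, V=75, VI=20, VII=35
Best worst-case = 150 → III.
Column bests: Low=375, Medium=395, High=370, VeryHigh=200.
I regrets: 0, 80, 360, 35 → max 360
II regrets: 10, 0, 245, 25 → max 245
III regrets: 130, 170, 220, 15 → max 220
IV regrets: 370, 395, 65, 0 → max 395
V regrets: 10, 320, 0, 25 → max 320
VI regrets: 355, 0, 250, 45 → max 355
VII regrets: 245, 215, 335, 15 → max 335
Smallest max regret = 220 → III.

maximin → III; minimax regret → III (agree)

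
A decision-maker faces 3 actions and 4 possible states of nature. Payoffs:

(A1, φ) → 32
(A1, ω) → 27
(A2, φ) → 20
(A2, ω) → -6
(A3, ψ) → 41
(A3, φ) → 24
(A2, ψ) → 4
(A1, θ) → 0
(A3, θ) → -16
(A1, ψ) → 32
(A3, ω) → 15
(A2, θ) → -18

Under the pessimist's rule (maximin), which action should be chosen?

A1

Row minima: A1=0, A2=-18, A3=-16
Best worst-case = 0 → A1.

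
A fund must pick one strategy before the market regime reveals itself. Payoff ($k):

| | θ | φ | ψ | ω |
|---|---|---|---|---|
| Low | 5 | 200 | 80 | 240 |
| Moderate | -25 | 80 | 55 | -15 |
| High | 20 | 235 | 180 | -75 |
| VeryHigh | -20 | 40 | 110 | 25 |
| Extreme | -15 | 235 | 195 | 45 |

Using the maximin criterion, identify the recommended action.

Row minima: Low=5, Moderate=-25, High=-75, VeryHigh=-20, Extreme=-15
Best worst-case = 5 → Low.

Low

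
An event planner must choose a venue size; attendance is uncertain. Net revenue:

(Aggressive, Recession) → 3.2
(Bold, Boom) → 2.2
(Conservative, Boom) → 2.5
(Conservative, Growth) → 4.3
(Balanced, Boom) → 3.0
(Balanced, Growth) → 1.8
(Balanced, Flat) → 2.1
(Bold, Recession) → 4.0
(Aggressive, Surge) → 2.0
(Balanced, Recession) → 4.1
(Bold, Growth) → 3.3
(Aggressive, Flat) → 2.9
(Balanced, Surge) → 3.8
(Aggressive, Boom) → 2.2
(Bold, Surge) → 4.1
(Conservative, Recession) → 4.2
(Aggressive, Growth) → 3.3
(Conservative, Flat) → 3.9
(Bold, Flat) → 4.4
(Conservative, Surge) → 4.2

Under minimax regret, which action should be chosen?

Column bests: Recession=4.2, Flat=4.4, Growth=4.3, Boom=3.0, Surge=4.2.
Conservative regrets: 0.0, 0.5, 0.0, 0.5, 0.0 → max 0.5
Balanced regrets: 0.1, 2.3, 2.5, 0.0, 0.4 → max 2.5
Aggressive regrets: 1.0, 1.5, 1.0, 0.8, 2.2 → max 2.2
Bold regrets: 0.2, 0.0, 1.0, 0.8, 0.1 → max 1.0
Smallest max regret = 0.5 → Conservative.

Conservative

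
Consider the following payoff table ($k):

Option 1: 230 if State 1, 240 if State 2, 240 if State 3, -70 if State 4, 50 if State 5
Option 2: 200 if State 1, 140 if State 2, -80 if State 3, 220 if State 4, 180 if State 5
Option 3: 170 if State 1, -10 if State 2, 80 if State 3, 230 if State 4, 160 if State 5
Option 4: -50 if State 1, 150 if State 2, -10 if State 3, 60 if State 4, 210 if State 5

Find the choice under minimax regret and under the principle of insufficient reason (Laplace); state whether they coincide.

minimax regret → Option 3; laplace → Option 1 (disagree)

Column bests: State 1=230, State 2=240, State 3=240, State 4=230, State 5=210.
Option 1 regrets: 0, 0, 0, 300, 160 → max 300
Option 2 regrets: 30, 100, 320, 10, 30 → max 320
Option 3 regrets: 60, 250, 160, 0, 50 → max 250
Option 4 regrets: 280, 90, 250, 170, 0 → max 280
Smallest max regret = 250 → Option 3.
Row averages: Option 1=138, Option 2=132, Option 3=126, Option 4=72
Highest average = 138 → Option 1.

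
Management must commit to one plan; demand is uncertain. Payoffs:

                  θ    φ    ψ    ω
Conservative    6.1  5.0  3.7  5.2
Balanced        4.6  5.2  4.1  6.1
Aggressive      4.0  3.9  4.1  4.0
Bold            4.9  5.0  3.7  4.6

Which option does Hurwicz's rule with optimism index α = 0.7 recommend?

Conservative: 0.7·6.1 + 0.3·3.7 = 5.38
Balanced: 0.7·6.1 + 0.3·4.1 = 5.5
Aggressive: 0.7·4.1 + 0.3·3.9 = 4.04
Bold: 0.7·5.0 + 0.3·3.7 = 4.61
Highest Hurwicz score = 5.5 → Balanced.

Balanced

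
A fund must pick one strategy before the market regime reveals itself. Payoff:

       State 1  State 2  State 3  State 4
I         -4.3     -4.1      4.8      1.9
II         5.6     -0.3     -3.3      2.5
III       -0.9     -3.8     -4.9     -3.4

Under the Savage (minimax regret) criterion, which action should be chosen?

Column bests: State 1=5.6, State 2=-0.3, State 3=4.8, State 4=2.5.
I regrets: 9.9, 3.8, 0.0, 0.6 → max 9.9
II regrets: 0.0, 0.0, 8.1, 0.0 → max 8.1
III regrets: 6.5, 3.5, 9.7, 5.9 → max 9.7
Smallest max regret = 8.1 → II.

II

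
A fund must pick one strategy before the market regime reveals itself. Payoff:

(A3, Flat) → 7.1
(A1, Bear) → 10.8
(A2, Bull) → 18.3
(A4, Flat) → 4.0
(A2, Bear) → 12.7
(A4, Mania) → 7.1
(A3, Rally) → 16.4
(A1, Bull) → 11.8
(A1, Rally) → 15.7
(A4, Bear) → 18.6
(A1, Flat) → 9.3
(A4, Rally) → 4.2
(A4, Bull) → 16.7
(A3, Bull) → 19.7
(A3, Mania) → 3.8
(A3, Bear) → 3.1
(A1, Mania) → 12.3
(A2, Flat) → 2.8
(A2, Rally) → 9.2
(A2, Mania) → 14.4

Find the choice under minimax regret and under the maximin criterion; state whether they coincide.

minimax regret → A2; maximin → A1 (disagree)

Column bests: Bear=18.6, Flat=9.3, Bull=19.7, Rally=16.4, Mania=14.4.
A1 regrets: 7.8, 0.0, 7.9, 0.7, 2.1 → max 7.9
A2 regrets: 5.9, 6.5, 1.4, 7.2, 0.0 → max 7.2
A3 regrets: 15.5, 2.2, 0.0, 0.0, 10.6 → max 15.5
A4 regrets: 0.0, 5.3, 3.0, 12.2, 7.3 → max 12.2
Smallest max regret = 7.2 → A2.
Row minima: A1=9.3, A2=2.8, A3=3.1, A4=4.0
Best worst-case = 9.3 → A1.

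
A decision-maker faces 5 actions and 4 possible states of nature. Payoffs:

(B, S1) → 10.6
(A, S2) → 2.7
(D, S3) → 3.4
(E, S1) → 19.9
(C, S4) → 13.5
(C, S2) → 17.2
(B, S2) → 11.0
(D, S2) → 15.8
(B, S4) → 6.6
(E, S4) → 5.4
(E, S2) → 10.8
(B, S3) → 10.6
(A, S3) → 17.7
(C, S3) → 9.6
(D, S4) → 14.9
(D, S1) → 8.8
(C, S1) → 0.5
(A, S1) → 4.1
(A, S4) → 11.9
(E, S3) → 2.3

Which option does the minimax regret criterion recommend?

Column bests: S1=19.9, S2=17.2, S3=17.7, S4=14.9.
A regrets: 15.8, 14.5, 0.0, 3.0 → max 15.8
B regrets: 9.3, 6.2, 7.1, 8.3 → max 9.3
C regrets: 19.4, 0.0, 8.1, 1.4 → max 19.4
D regrets: 11.1, 1.4, 14.3, 0.0 → max 14.3
E regrets: 0.0, 6.4, 15.4, 9.5 → max 15.4
Smallest max regret = 9.3 → B.

B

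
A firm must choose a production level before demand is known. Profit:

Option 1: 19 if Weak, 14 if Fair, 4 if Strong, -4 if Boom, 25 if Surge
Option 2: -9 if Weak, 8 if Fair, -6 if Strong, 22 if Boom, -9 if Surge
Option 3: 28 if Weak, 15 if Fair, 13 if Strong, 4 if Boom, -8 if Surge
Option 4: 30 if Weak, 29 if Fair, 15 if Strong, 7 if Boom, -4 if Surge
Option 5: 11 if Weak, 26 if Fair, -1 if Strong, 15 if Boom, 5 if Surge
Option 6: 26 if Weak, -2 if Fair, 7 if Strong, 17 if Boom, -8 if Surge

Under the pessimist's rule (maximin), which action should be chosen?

Option 5

Row minima: Option 1=-4, Option 2=-9, Option 3=-8, Option 4=-4, Option 5=-1, Option 6=-8
Best worst-case = -1 → Option 5.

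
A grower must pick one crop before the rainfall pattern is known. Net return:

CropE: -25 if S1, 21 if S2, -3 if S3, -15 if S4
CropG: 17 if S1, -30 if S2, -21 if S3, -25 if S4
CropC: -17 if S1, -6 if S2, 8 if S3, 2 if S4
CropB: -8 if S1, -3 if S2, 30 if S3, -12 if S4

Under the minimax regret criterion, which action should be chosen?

Column bests: S1=17, S2=21, S3=30, S4=2.
CropE regrets: 42, 0, 33, 17 → max 42
CropG regrets: 0, 51, 51, 27 → max 51
CropC regrets: 34, 27, 22, 0 → max 34
CropB regrets: 25, 24, 0, 14 → max 25
Smallest max regret = 25 → CropB.

CropB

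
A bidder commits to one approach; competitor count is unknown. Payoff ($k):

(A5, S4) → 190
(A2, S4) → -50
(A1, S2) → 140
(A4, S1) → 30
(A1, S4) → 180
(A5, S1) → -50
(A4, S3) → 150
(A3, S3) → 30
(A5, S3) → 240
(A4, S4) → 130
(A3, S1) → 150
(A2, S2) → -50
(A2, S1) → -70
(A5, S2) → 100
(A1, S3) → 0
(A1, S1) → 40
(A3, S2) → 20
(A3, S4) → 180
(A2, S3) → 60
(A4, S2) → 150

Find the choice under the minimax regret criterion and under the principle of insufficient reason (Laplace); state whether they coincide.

minimax regret → A4; laplace → A5 (disagree)

Column bests: S1=150, S2=150, S3=240, S4=190.
A1 regrets: 110, 10, 240, 10 → max 240
A2 regrets: 220, 200, 180, 240 → max 240
A3 regrets: 0, 130, 210, 10 → max 210
A4 regrets: 120, 0, 90, 60 → max 120
A5 regrets: 200, 50, 0, 0 → max 200
Smallest max regret = 120 → A4.
Row averages: A1=90, A2=-27.5, A3=95, A4=115, A5=120
Highest average = 120 → A5.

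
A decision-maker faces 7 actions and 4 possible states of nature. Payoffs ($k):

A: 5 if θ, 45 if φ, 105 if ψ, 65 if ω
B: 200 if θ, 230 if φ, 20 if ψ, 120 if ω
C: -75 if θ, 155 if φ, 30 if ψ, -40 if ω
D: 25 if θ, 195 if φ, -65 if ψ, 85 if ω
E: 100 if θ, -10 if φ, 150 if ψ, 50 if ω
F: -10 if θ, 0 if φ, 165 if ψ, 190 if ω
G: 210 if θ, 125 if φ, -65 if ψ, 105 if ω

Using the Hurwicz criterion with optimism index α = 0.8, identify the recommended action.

A: 0.8·105 + 0.2·5 = 85
B: 0.8·230 + 0.2·20 = 188
C: 0.8·155 + 0.2·(-75) = 109
D: 0.8·195 + 0.2·(-65) = 143
E: 0.8·150 + 0.2·(-10) = 118
F: 0.8·190 + 0.2·(-10) = 150
G: 0.8·210 + 0.2·(-65) = 155
Highest Hurwicz score = 188 → B.

B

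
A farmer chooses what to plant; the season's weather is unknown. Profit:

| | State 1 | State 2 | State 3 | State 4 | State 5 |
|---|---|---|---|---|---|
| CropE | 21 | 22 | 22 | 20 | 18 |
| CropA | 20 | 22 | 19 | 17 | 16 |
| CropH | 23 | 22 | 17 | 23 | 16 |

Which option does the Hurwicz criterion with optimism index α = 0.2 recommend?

CropE

CropE: 0.2·22 + 0.8·18 = 18.8
CropA: 0.2·22 + 0.8·16 = 17.2
CropH: 0.2·23 + 0.8·16 = 17.4
Highest Hurwicz score = 18.8 → CropE.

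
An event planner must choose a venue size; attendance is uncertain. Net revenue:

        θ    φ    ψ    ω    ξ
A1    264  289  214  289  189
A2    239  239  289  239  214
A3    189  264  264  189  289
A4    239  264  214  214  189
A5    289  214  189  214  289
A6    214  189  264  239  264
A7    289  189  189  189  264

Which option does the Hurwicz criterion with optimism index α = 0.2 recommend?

A2

A1: 0.2·289 + 0.8·189 = 209
A2: 0.2·289 + 0.8·214 = 229
A3: 0.2·289 + 0.8·189 = 209
A4: 0.2·264 + 0.8·189 = 204
A5: 0.2·289 + 0.8·189 = 209
A6: 0.2·264 + 0.8·189 = 204
A7: 0.2·289 + 0.8·189 = 209
Highest Hurwicz score = 229 → A2.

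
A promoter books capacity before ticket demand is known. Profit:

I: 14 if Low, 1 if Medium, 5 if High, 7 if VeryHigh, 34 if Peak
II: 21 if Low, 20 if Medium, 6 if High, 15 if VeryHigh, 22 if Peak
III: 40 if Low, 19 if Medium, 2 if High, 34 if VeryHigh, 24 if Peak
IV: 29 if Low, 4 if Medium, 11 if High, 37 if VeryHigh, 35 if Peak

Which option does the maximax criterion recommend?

Row maxima: I=34, II=22, III=40, IV=37
Best best-case = 40 → III.

III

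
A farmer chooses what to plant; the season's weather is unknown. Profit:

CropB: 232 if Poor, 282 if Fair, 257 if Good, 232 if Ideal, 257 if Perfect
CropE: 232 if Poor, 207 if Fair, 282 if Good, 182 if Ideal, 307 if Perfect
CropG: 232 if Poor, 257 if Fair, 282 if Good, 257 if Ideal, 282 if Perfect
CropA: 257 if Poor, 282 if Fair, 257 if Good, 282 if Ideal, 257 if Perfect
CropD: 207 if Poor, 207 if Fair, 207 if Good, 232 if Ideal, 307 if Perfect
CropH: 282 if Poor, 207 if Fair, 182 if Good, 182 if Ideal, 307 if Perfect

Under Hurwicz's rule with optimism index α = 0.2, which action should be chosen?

CropA

CropB: 0.2·282 + 0.8·232 = 242
CropE: 0.2·307 + 0.8·182 = 207
CropG: 0.2·282 + 0.8·232 = 242
CropA: 0.2·282 + 0.8·257 = 262
CropD: 0.2·307 + 0.8·207 = 227
CropH: 0.2·307 + 0.8·182 = 207
Highest Hurwicz score = 262 → CropA.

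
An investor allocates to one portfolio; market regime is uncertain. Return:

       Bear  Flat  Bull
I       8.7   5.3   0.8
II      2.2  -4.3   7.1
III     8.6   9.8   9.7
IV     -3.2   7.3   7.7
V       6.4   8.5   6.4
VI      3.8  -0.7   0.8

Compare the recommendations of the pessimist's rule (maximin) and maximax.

maximin → III; maximax → III (agree)

Row minima: I=0.8, II=-4.3, III=8.6, IV=-3.2, V=6.4, VI=-0.7
Best worst-case = 8.6 → III.
Row maxima: I=8.7, II=7.1, III=9.8, IV=7.7, V=8.5, VI=3.8
Best best-case = 9.8 → III.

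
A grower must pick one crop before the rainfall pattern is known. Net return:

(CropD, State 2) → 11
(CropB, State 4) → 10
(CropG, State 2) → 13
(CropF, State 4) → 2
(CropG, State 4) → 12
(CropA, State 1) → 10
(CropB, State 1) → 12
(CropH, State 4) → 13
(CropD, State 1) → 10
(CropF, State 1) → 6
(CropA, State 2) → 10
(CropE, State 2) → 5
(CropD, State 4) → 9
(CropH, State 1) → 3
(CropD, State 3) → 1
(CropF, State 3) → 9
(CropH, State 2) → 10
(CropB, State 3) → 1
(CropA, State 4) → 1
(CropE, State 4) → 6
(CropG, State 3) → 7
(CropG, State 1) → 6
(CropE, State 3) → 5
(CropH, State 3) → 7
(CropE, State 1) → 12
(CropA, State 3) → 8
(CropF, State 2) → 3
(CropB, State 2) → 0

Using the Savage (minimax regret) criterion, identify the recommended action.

Column bests: State 1=12, State 2=13, State 3=9, State 4=13.
CropD regrets: 2, 2, 8, 4 → max 8
CropG regrets: 6, 0, 2, 1 → max 6
CropE regrets: 0, 8, 4, 7 → max 8
CropH regrets: 9, 3, 2, 0 → max 9
CropF regrets: 6, 10, 0, 11 → max 11
CropA regrets: 2, 3, 1, 12 → max 12
CropB regrets: 0, 13, 8, 3 → max 13
Smallest max regret = 6 → CropG.

CropG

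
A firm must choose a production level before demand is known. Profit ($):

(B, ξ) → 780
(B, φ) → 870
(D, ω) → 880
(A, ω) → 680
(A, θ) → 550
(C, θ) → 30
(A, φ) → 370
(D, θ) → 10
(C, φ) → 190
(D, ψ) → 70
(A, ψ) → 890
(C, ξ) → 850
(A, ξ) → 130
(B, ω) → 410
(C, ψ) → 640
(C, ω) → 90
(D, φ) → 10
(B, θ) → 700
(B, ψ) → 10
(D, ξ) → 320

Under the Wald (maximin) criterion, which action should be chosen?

A

Row minima: A=130, B=10, C=30, D=10
Best worst-case = 130 → A.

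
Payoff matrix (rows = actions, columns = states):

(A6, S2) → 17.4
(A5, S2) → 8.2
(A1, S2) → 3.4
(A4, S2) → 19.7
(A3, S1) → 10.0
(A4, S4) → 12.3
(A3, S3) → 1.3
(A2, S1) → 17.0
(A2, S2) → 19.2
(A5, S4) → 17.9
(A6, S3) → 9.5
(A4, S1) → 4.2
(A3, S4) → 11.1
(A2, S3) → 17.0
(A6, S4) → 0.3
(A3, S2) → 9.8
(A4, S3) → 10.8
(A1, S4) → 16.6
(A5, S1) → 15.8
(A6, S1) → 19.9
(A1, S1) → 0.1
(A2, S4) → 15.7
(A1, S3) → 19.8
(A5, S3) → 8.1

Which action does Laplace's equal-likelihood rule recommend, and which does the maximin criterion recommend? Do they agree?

Row averages: A1=9.975, A2=17.225, A3=8.05, A4=11.75, A5=12.5, A6=11.775
Highest average = 17.225 → A2.
Row minima: A1=0.1, A2=15.7, A3=1.3, A4=4.2, A5=8.1, A6=0.3
Best worst-case = 15.7 → A2.

laplace → A2; maximin → A2 (agree)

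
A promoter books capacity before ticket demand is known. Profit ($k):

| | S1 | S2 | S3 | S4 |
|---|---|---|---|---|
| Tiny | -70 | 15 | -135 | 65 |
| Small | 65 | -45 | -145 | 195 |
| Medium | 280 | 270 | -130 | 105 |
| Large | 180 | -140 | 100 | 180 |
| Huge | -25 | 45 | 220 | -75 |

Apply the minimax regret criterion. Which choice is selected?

Column bests: S1=280, S2=270, S3=220, S4=195.
Tiny regrets: 350, 255, 355, 130 → max 355
Small regrets: 215, 315, 365, 0 → max 365
Medium regrets: 0, 0, 350, 90 → max 350
Large regrets: 100, 410, 120, 15 → max 410
Huge regrets: 305, 225, 0, 270 → max 305
Smallest max regret = 305 → Huge.

Huge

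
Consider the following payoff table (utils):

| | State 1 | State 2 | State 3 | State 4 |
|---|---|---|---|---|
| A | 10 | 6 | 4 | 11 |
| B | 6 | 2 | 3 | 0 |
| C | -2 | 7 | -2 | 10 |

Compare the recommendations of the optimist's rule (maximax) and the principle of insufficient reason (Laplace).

Row maxima: A=11, B=6, C=10
Best best-case = 11 → A.
Row averages: A=7.75, B=2.75, C=3.25
Highest average = 7.75 → A.

maximax → A; laplace → A (agree)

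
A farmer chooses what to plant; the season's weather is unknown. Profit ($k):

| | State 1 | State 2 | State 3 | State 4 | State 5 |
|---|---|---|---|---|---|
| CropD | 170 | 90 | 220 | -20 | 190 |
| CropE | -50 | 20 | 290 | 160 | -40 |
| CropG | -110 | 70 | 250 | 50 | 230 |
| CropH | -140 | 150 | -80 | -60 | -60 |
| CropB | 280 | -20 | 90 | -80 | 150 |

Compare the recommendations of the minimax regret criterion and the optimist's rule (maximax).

minimax regret → CropD; maximax → CropE (disagree)

Column bests: State 1=280, State 2=150, State 3=290, State 4=160, State 5=230.
CropD regrets: 110, 60, 70, 180, 40 → max 180
CropE regrets: 330, 130, 0, 0, 270 → max 330
CropG regrets: 390, 80, 40, 110, 0 → max 390
CropH regrets: 420, 0, 370, 220, 290 → max 420
CropB regrets: 0, 170, 200, 240, 80 → max 240
Smallest max regret = 180 → CropD.
Row maxima: CropD=220, CropE=290, CropG=250, CropH=150, CropB=280
Best best-case = 290 → CropE.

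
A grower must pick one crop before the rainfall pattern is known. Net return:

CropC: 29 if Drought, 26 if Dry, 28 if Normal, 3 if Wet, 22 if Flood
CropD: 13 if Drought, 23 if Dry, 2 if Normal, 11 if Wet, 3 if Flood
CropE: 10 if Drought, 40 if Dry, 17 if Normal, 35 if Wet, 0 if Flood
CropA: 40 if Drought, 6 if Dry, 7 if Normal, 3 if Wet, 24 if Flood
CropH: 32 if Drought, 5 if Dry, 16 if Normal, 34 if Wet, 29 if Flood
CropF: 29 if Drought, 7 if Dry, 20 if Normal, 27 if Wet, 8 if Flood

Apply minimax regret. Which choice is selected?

CropD

Column bests: Drought=40, Dry=40, Normal=28, Wet=35, Flood=29.
CropC regrets: 11, 14, 0, 32, 7 → max 32
CropD regrets: 27, 17, 26, 24, 26 → max 27
CropE regrets: 30, 0, 11, 0, 29 → max 30
CropA regrets: 0, 34, 21, 32, 5 → max 34
CropH regrets: 8, 35, 12, 1, 0 → max 35
CropF regrets: 11, 33, 8, 8, 21 → max 33
Smallest max regret = 27 → CropD.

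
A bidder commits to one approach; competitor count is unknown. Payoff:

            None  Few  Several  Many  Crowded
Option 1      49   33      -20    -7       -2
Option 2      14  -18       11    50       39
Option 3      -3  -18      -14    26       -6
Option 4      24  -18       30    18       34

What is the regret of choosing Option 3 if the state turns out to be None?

Best payoff under None is 49.
Regret = 49 − (-3) = 52.

52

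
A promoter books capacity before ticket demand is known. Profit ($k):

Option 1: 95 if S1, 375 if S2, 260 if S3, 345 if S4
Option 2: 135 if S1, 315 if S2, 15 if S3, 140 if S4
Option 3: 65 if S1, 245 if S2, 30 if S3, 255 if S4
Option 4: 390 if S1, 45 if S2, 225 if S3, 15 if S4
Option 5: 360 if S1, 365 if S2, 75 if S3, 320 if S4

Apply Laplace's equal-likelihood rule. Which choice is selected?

Row averages: Option 1=268.75, Option 2=151.25, Option 3=148.75, Option 4=168.75, Option 5=280
Highest average = 280 → Option 5.

Option 5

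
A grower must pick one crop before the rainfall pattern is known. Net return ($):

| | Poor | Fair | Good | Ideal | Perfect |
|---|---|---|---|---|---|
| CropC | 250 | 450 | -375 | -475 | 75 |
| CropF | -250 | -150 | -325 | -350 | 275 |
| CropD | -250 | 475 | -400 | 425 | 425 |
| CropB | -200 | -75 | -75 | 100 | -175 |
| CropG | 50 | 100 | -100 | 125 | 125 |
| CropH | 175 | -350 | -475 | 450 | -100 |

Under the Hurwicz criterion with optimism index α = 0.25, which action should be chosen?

CropG

CropC: 0.25·450 + 0.75·(-475) = -243.75
CropF: 0.25·275 + 0.75·(-350) = -193.75
CropD: 0.25·475 + 0.75·(-400) = -181.25
CropB: 0.25·100 + 0.75·(-200) = -125
CropG: 0.25·125 + 0.75·(-100) = -43.75
CropH: 0.25·450 + 0.75·(-475) = -243.75
Highest Hurwicz score = -43.75 → CropG.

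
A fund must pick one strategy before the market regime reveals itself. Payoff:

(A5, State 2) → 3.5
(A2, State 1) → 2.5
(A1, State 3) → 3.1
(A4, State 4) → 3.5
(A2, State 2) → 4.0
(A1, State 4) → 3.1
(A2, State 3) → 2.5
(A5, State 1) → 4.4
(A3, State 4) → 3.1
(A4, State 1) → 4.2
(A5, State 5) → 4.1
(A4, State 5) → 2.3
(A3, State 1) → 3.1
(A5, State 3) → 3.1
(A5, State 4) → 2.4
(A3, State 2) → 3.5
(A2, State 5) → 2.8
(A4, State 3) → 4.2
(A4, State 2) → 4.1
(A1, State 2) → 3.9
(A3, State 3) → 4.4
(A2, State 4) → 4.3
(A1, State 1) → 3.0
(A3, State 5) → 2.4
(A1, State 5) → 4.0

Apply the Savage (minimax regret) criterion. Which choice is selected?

A1

Column bests: State 1=4.4, State 2=4.1, State 3=4.4, State 4=4.3, State 5=4.1.
A1 regrets: 1.4, 0.2, 1.3, 1.2, 0.1 → max 1.4
A2 regrets: 1.9, 0.1, 1.9, 0.0, 1.3 → max 1.9
A3 regrets: 1.3, 0.6, 0.0, 1.2, 1.7 → max 1.7
A4 regrets: 0.2, 0.0, 0.2, 0.8, 1.8 → max 1.8
A5 regrets: 0.0, 0.6, 1.3, 1.9, 0.0 → max 1.9
Smallest max regret = 1.4 → A1.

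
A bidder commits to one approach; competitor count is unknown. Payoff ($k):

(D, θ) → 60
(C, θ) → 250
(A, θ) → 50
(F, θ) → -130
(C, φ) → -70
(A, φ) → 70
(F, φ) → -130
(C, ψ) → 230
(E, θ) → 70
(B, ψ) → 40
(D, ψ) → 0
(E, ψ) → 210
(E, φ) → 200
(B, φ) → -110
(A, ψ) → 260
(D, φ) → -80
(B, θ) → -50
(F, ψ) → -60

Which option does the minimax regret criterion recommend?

Column bests: θ=250, φ=200, ψ=260.
A regrets: 200, 130, 0 → max 200
B regrets: 300, 310, 220 → max 310
C regrets: 0, 270, 30 → max 270
D regrets: 190, 280, 260 → max 280
E regrets: 180, 0, 50 → max 180
F regrets: 380, 330, 320 → max 380
Smallest max regret = 180 → E.

E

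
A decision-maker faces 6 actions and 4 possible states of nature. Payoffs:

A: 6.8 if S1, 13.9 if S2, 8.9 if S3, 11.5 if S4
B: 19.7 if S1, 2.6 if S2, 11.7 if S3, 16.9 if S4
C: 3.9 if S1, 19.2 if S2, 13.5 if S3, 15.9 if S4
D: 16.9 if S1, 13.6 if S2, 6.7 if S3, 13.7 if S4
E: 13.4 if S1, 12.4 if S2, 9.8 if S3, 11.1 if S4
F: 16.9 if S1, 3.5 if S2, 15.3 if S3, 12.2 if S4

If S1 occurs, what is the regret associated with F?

Best payoff under S1 is 19.7.
Regret = 19.7 − 16.9 = 2.8.

2.8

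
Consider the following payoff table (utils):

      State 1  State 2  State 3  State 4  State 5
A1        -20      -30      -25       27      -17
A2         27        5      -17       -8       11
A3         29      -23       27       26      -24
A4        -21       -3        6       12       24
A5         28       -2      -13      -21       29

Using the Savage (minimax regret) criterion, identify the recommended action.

A2

Column bests: State 1=29, State 2=5, State 3=27, State 4=27, State 5=29.
A1 regrets: 49, 35, 52, 0, 46 → max 52
A2 regrets: 2, 0, 44, 35, 18 → max 44
A3 regrets: 0, 28, 0, 1, 53 → max 53
A4 regrets: 50, 8, 21, 15, 5 → max 50
A5 regrets: 1, 7, 40, 48, 0 → max 48
Smallest max regret = 44 → A2.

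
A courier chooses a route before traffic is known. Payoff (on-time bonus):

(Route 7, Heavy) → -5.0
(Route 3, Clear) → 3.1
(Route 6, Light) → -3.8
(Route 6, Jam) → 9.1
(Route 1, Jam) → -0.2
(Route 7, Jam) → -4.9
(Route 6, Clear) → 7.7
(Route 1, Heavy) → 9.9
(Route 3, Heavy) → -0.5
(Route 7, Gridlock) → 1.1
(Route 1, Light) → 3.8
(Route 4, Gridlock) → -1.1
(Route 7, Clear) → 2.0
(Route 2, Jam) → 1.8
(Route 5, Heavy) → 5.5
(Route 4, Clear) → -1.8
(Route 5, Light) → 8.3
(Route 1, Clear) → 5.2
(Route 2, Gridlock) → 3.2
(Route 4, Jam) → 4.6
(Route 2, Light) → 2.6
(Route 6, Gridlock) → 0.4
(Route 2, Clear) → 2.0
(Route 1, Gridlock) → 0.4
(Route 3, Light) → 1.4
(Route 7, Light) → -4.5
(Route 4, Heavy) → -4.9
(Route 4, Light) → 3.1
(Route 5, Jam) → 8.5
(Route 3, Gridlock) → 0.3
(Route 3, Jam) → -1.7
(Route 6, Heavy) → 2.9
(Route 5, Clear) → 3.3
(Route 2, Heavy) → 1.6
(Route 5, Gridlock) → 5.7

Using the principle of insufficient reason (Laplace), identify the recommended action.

Row averages: Route 1=3.82, Route 2=2.24, Route 3=0.52, Route 4=-0.02, Route 5=6.26, Route 6=3.26, Route 7=-2.26
Highest average = 6.26 → Route 5.

Route 5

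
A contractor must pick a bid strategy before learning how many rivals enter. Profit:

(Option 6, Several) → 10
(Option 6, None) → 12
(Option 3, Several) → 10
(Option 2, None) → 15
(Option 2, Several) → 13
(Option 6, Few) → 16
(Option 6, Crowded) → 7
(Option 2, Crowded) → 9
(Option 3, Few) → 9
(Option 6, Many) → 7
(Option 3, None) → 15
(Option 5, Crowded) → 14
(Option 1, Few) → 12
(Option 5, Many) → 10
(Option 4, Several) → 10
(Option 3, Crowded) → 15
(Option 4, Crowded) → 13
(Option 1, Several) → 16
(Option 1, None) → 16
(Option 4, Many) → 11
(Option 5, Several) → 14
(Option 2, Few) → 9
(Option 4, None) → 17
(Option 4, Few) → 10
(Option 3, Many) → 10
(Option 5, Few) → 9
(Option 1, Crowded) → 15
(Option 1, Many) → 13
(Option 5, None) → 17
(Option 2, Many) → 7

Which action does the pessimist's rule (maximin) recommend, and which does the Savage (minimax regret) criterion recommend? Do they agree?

maximin → Option 1; minimax regret → Option 1 (agree)

Row minima: Option 1=12, Option 2=7, Option 3=9, Option 4=10, Option 5=9, Option 6=7
Best worst-case = 12 → Option 1.
Column bests: None=17, Few=16, Several=16, Many=13, Crowded=15.
Option 1 regrets: 1, 4, 0, 0, 0 → max 4
Option 2 regrets: 2, 7, 3, 6, 6 → max 7
Option 3 regrets: 2, 7, 6, 3, 0 → max 7
Option 4 regrets: 0, 6, 6, 2, 2 → max 6
Option 5 regrets: 0, 7, 2, 3, 1 → max 7
Option 6 regrets: 5, 0, 6, 6, 8 → max 8
Smallest max regret = 4 → Option 1.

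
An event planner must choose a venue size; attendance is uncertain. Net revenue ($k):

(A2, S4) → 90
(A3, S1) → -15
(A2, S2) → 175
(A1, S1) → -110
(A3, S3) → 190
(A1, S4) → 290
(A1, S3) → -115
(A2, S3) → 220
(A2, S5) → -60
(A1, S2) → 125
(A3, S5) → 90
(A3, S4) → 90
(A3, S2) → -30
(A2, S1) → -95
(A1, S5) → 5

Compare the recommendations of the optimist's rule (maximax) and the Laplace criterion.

maximax → A1; laplace → A2 (disagree)

Row maxima: A1=290, A2=220, A3=190
Best best-case = 290 → A1.
Row averages: A1=39, A2=66, A3=65
Highest average = 66 → A2.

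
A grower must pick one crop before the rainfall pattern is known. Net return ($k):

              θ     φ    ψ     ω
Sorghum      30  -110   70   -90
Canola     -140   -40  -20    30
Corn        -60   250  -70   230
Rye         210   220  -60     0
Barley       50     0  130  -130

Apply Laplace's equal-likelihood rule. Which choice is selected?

Rye

Row averages: Sorghum=-25, Canola=-42.5, Corn=87.5, Rye=92.5, Barley=12.5
Highest average = 92.5 → Rye.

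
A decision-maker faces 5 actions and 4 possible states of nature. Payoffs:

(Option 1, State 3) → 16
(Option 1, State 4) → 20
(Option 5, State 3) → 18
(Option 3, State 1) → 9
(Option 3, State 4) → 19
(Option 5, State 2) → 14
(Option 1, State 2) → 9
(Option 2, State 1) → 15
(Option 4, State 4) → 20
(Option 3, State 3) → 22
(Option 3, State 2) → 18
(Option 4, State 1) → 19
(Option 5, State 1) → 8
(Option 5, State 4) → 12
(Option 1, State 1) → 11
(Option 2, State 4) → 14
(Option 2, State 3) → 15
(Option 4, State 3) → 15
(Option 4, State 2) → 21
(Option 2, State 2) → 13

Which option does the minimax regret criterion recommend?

Option 4

Column bests: State 1=19, State 2=21, State 3=22, State 4=20.
Option 1 regrets: 8, 12, 6, 0 → max 12
Option 2 regrets: 4, 8, 7, 6 → max 8
Option 3 regrets: 10, 3, 0, 1 → max 10
Option 4 regrets: 0, 0, 7, 0 → max 7
Option 5 regrets: 11, 7, 4, 8 → max 11
Smallest max regret = 7 → Option 4.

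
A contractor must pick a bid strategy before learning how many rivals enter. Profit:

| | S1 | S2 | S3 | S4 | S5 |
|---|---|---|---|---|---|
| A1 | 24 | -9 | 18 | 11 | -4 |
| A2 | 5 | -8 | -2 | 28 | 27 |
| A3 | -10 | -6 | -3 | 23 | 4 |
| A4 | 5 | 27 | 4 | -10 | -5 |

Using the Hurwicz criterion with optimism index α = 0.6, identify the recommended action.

A1: 0.6·24 + 0.4·(-9) = 10.8
A2: 0.6·28 + 0.4·(-8) = 13.6
A3: 0.6·23 + 0.4·(-10) = 9.8
A4: 0.6·27 + 0.4·(-10) = 12.2
Highest Hurwicz score = 13.6 → A2.

A2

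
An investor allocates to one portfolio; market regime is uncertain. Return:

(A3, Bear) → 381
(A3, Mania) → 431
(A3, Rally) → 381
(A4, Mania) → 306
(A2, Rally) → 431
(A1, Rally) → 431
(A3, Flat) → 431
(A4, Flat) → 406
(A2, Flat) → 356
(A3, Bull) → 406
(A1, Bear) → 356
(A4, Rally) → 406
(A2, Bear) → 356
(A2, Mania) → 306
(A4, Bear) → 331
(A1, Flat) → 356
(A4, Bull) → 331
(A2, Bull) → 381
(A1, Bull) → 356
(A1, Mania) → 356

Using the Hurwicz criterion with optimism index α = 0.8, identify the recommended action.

A3

A1: 0.8·431 + 0.2·356 = 416
A2: 0.8·431 + 0.2·306 = 406
A3: 0.8·431 + 0.2·381 = 421
A4: 0.8·406 + 0.2·306 = 386
Highest Hurwicz score = 421 → A3.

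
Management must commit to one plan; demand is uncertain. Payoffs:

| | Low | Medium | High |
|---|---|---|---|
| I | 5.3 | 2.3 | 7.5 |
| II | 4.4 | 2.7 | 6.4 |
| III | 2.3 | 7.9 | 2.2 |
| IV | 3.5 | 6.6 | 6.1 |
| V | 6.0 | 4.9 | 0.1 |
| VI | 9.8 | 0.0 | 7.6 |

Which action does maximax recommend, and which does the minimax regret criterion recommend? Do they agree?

Row maxima: I=7.5, II=6.4, III=7.9, IV=6.6, V=6.0, VI=9.8
Best best-case = 9.8 → VI.
Column bests: Low=9.8, Medium=7.9, High=7.6.
I regrets: 4.5, 5.6, 0.1 → max 5.6
II regrets: 5.4, 5.2, 1.2 → max 5.4
III regrets: 7.5, 0.0, 5.4 → max 7.5
IV regrets: 6.3, 1.3, 1.5 → max 6.3
V regrets: 3.8, 3.0, 7.5 → max 7.5
VI regrets: 0.0, 7.9, 0.0 → max 7.9
Smallest max regret = 5.4 → II.

maximax → VI; minimax regret → II (disagree)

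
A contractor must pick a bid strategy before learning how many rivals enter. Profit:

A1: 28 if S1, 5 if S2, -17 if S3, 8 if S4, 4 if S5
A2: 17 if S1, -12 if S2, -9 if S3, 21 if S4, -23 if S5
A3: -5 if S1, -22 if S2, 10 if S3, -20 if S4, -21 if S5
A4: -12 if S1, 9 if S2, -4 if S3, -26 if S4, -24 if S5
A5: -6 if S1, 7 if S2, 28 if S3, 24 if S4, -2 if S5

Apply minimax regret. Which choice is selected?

A5

Column bests: S1=28, S2=9, S3=28, S4=24, S5=4.
A1 regrets: 0, 4, 45, 16, 0 → max 45
A2 regrets: 11, 21, 37, 3, 27 → max 37
A3 regrets: 33, 31, 18, 44, 25 → max 44
A4 regrets: 40, 0, 32, 50, 28 → max 50
A5 regrets: 34, 2, 0, 0, 6 → max 34
Smallest max regret = 34 → A5.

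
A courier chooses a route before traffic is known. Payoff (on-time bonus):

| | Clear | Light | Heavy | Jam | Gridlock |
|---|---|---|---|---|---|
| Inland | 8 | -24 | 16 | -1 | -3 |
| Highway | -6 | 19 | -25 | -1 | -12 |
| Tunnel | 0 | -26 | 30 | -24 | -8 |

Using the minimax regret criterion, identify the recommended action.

Column bests: Clear=8, Light=19, Heavy=30, Jam=-1, Gridlock=-3.
Inland regrets: 0, 43, 14, 0, 0 → max 43
Highway regrets: 14, 0, 55, 0, 9 → max 55
Tunnel regrets: 8, 45, 0, 23, 5 → max 45
Smallest max regret = 43 → Inland.

Inland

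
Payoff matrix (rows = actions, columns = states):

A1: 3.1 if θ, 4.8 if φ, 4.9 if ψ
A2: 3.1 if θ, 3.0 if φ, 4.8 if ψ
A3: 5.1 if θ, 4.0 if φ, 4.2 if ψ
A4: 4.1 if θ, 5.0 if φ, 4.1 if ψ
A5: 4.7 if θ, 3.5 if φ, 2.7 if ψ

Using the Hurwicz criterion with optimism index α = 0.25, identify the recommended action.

A4

A1: 0.25·4.9 + 0.75·3.1 = 3.55
A2: 0.25·4.8 + 0.75·3.0 = 3.45
A3: 0.25·5.1 + 0.75·4.0 = 4.275
A4: 0.25·5.0 + 0.75·4.1 = 4.325
A5: 0.25·4.7 + 0.75·2.7 = 3.2
Highest Hurwicz score = 4.325 → A4.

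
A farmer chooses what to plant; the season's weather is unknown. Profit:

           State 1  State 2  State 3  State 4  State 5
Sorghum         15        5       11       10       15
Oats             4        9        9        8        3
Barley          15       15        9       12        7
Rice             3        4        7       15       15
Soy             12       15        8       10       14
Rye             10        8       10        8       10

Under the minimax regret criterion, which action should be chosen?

Column bests: State 1=15, State 2=15, State 3=11, State 4=15, State 5=15.
Sorghum regrets: 0, 10, 0, 5, 0 → max 10
Oats regrets: 11, 6, 2, 7, 12 → max 12
Barley regrets: 0, 0, 2, 3, 8 → max 8
Rice regrets: 12, 11, 4, 0, 0 → max 12
Soy regrets: 3, 0, 3, 5, 1 → max 5
Rye regrets: 5, 7, 1, 7, 5 → max 7
Smallest max regret = 5 → Soy.

Soy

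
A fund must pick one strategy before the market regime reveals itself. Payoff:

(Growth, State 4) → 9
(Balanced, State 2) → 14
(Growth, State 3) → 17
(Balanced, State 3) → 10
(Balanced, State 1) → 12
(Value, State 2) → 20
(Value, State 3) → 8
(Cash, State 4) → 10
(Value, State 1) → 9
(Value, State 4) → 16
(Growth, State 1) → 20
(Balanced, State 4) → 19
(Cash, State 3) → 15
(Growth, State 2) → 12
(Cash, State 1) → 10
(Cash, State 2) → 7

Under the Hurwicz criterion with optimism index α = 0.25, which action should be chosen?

Cash: 0.25·15 + 0.75·7 = 9
Value: 0.25·20 + 0.75·8 = 11
Balanced: 0.25·19 + 0.75·10 = 12.25
Growth: 0.25·20 + 0.75·9 = 11.75
Highest Hurwicz score = 12.25 → Balanced.

Balanced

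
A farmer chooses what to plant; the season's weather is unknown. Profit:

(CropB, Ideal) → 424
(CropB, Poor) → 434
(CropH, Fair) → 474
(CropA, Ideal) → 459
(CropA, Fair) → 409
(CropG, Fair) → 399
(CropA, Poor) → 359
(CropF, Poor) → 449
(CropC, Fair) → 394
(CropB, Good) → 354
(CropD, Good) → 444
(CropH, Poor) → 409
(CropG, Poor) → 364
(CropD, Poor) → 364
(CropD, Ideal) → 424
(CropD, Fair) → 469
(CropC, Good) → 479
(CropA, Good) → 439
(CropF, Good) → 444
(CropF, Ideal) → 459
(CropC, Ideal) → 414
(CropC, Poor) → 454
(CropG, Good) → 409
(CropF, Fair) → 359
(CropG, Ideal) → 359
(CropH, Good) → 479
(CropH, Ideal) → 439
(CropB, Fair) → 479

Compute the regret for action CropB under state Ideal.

Best payoff under Ideal is 459.
Regret = 459 − 424 = 35.

35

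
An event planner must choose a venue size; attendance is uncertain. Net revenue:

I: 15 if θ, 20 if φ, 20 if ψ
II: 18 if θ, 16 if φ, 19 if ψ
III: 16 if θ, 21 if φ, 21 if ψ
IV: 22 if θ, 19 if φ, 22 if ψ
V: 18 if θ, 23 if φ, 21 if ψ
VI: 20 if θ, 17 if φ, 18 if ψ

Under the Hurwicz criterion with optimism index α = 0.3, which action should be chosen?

IV

I: 0.3·20 + 0.7·15 = 16.5
II: 0.3·19 + 0.7·16 = 16.9
III: 0.3·21 + 0.7·16 = 17.5
IV: 0.3·22 + 0.7·19 = 19.9
V: 0.3·23 + 0.7·18 = 19.5
VI: 0.3·20 + 0.7·17 = 17.9
Highest Hurwicz score = 19.9 → IV.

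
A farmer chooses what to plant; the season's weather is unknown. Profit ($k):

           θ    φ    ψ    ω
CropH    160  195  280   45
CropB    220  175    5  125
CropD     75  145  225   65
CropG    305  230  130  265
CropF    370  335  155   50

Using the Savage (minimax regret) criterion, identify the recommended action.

CropG

Column bests: θ=370, φ=335, ψ=280, ω=265.
CropH regrets: 210, 140, 0, 220 → max 220
CropB regrets: 150, 160, 275, 140 → max 275
CropD regrets: 295, 190, 55, 200 → max 295
CropG regrets: 65, 105, 150, 0 → max 150
CropF regrets: 0, 0, 125, 215 → max 215
Smallest max regret = 150 → CropG.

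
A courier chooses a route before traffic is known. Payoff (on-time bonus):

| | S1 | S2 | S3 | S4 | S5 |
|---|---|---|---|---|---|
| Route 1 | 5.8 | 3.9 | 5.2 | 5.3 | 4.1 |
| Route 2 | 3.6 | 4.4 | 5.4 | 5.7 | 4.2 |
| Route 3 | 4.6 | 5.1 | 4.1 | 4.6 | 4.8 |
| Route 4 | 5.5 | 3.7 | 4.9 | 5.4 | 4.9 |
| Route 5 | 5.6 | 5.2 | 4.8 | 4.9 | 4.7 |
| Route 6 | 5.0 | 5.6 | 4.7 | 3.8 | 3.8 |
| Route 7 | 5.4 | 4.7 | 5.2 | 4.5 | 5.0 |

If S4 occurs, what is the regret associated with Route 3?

Best payoff under S4 is 5.7.
Regret = 5.7 − 4.6 = 1.1.

1.1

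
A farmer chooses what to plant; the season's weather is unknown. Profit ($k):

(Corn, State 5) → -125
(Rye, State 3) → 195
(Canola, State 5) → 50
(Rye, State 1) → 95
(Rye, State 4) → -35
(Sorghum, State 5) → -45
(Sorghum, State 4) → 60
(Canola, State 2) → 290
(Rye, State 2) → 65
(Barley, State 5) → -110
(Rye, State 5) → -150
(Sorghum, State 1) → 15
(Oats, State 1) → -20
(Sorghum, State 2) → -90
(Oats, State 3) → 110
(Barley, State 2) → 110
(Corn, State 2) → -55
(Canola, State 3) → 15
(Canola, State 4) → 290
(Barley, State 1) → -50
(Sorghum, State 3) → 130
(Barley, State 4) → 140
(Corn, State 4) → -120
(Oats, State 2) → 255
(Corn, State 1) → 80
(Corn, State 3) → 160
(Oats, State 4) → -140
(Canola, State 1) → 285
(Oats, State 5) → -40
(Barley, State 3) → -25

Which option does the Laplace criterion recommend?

Canola

Row averages: Sorghum=14, Barley=13, Canola=186, Oats=33, Rye=34, Corn=-12
Highest average = 186 → Canola.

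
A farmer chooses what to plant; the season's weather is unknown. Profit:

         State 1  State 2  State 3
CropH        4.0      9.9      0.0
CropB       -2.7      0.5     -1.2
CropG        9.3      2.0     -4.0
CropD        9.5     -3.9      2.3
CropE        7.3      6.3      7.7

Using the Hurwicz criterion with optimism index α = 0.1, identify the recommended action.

CropH: 0.1·9.9 + 0.9·0.0 = 0.99
CropB: 0.1·0.5 + 0.9·(-2.7) = -2.38
CropG: 0.1·9.3 + 0.9·(-4.0) = -2.67
CropD: 0.1·9.5 + 0.9·(-3.9) = -2.56
CropE: 0.1·7.7 + 0.9·6.3 = 6.44
Highest Hurwicz score = 6.44 → CropE.

CropE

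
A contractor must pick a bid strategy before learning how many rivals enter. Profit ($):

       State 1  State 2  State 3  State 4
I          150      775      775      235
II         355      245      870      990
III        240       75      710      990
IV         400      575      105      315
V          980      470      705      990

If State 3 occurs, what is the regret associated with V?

Best payoff under State 3 is 870.
Regret = 870 − 705 = 165.

165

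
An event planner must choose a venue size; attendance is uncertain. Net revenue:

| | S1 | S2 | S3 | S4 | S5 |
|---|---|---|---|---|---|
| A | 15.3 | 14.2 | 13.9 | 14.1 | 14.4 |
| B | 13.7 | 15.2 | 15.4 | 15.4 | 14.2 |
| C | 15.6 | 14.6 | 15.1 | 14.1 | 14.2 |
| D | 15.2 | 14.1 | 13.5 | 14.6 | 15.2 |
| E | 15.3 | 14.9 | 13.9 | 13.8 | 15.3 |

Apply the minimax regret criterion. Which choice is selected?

Column bests: S1=15.6, S2=15.2, S3=15.4, S4=15.4, S5=15.3.
A regrets: 0.3, 1.0, 1.5, 1.3, 0.9 → max 1.5
B regrets: 1.9, 0.0, 0.0, 0.0, 1.1 → max 1.9
C regrets: 0.0, 0.6, 0.3, 1.3, 1.1 → max 1.3
D regrets: 0.4, 1.1, 1.9, 0.8, 0.1 → max 1.9
E regrets: 0.3, 0.3, 1.5, 1.6, 0.0 → max 1.6
Smallest max regret = 1.3 → C.

C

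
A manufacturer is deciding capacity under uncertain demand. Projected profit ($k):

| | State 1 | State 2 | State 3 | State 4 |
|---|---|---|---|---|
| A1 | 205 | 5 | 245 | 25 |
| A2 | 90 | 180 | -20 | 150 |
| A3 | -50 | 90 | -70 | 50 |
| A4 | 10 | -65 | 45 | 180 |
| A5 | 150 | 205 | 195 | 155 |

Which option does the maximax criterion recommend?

Row maxima: A1=245, A2=180, A3=90, A4=180, A5=205
Best best-case = 245 → A1.

A1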